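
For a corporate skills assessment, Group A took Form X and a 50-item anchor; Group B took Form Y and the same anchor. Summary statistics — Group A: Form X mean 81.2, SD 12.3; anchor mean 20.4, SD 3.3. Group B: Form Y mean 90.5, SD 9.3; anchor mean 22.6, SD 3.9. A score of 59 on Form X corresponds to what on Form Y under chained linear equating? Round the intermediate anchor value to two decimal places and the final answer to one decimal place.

Form X → anchor (Group A): v = (3.3/12.3)(59 − 81.2) + 20.4 = 14.44
anchor → Form Y (Group B): y = (9.3/3.9)(14.44 − 22.6) + 90.5 = 71.0

71.0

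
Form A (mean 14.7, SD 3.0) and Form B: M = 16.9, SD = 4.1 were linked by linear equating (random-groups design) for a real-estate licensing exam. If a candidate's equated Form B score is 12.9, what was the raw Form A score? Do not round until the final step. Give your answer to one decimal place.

11.8

Invert y = (SD_Y/SD_X)(x − M_X) + M_Y:
x = (SD_X/SD_Y)(y − M_Y) + M_X = (3.0/4.1)(12.9 − 16.9) + 14.7
x = 0.731707 × -4.000 + 14.7 = 11.8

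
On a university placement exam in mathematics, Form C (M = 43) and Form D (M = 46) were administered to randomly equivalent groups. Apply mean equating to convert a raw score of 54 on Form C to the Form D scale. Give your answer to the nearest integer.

Mean equating: y = x + (M_Y − M_X) = 54 + (46 − 43) = 57

57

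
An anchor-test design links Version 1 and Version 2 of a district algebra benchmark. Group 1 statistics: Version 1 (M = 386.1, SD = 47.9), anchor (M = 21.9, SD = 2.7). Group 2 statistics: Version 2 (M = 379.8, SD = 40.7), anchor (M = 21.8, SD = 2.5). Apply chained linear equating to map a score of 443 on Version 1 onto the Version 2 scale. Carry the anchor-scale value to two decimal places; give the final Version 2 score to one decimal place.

433.7

Version 1 → anchor (Group 1): v = (2.7/47.9)(443 − 386.1) + 21.9 = 25.11
anchor → Version 2 (Group 2): y = (40.7/2.5)(25.11 − 21.8) + 379.8 = 433.7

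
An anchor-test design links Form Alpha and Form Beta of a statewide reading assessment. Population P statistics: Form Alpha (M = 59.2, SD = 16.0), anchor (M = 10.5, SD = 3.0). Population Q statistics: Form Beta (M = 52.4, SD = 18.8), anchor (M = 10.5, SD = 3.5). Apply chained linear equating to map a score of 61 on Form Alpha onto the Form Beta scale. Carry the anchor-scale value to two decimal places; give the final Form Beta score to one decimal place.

54.2

Form Alpha → anchor (Population P): v = (3.0/16.0)(61 − 59.2) + 10.5 = 10.84
anchor → Form Beta (Population Q): y = (18.8/3.5)(10.84 − 10.5) + 52.4 = 54.2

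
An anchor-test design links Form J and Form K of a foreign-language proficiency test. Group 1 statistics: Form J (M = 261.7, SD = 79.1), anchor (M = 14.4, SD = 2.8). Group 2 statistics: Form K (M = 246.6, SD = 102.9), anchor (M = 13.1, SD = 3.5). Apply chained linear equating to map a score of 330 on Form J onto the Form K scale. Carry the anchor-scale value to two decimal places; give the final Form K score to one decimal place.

Form J → anchor (Group 1): v = (2.8/79.1)(330 − 261.7) + 14.4 = 16.82
anchor → Form K (Group 2): y = (102.9/3.5)(16.82 − 13.1) + 246.6 = 356.0

356.0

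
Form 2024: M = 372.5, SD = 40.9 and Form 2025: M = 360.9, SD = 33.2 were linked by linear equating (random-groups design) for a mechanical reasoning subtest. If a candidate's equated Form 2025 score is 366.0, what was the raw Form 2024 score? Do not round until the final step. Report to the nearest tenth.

Invert y = (SD_Y/SD_X)(x − M_X) + M_Y:
x = (SD_X/SD_Y)(y − M_Y) + M_X = (40.9/33.2)(366.0 − 360.9) + 372.5
x = 1.231928 × 5.100 + 372.5 = 378.8

378.8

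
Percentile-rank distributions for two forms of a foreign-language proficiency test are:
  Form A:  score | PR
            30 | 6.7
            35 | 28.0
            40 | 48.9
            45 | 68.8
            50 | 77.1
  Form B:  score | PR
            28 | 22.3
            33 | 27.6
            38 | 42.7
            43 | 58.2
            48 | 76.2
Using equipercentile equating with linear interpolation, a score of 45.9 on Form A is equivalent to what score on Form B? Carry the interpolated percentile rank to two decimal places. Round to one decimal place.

PR of 45.9 on Form A: 68.8 + (45.9 − 45)/(50 − 45) × (77.1 − 68.8) = 70.29
On Form B, PR 70.29 falls between score 43 (PR 58.2) and 48 (PR 76.2).
Interpolate: 43 + (70.29 − 58.2)/(76.2 − 58.2) × (48 − 43) = 46.4

46.4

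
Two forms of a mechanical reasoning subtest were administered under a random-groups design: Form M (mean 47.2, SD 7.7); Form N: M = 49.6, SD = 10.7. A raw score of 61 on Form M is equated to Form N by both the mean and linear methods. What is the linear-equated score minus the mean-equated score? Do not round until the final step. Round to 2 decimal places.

5.38

Mean-equated: 61 + (49.6 − 47.2) = 63.40
Linear-equated: (10.7/7.7)(61 − 47.2) + 49.6 = 68.777
Difference = 68.777 − 63.40 = 5.38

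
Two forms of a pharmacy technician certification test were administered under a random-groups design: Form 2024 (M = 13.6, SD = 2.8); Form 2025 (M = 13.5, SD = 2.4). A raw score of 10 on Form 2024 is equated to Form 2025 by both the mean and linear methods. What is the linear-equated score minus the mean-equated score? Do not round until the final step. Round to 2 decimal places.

0.51

Mean-equated: 10 + (13.5 − 13.6) = 9.90
Linear-equated: (2.4/2.8)(10 − 13.6) + 13.5 = 10.414
Difference = 10.414 − 9.90 = 0.51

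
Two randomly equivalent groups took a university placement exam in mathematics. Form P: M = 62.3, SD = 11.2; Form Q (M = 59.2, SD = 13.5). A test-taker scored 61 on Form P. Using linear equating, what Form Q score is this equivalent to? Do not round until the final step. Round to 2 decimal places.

Linear equating: y = (SD_Y/SD_X)(x − M_X) + M_Y
y = (13.5/11.2)(61 − 62.3) + 59.2
y = 1.205357 × -1.3 + 59.2 = -1.5670 + 59.2 = 57.63

57.63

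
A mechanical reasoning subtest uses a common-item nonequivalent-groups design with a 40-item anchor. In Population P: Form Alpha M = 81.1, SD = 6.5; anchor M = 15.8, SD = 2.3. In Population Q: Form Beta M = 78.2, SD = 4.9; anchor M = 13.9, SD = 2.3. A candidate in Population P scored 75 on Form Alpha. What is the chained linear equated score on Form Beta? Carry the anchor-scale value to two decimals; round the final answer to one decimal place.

77.6

Form Alpha → anchor (Population P): v = (2.3/6.5)(75 − 81.1) + 15.8 = 13.64
anchor → Form Beta (Population Q): y = (4.9/2.3)(13.64 − 13.9) + 78.2 = 77.6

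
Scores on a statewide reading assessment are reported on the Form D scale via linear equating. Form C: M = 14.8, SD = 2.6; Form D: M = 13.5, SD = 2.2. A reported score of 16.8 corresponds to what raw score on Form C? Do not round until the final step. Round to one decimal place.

18.7

Invert y = (SD_Y/SD_X)(x − M_X) + M_Y:
x = (SD_X/SD_Y)(y − M_Y) + M_X = (2.6/2.2)(16.8 − 13.5) + 14.8
x = 1.181818 × 3.300 + 14.8 = 18.7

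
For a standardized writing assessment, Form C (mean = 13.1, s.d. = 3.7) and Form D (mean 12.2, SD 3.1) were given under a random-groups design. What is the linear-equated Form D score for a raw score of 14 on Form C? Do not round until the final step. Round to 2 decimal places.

Linear equating: y = (SD_Y/SD_X)(x − M_X) + M_Y
y = (3.1/3.7)(14 − 13.1) + 12.2
y = 0.837838 × 0.9 + 12.2 = 0.7541 + 12.2 = 12.95

12.95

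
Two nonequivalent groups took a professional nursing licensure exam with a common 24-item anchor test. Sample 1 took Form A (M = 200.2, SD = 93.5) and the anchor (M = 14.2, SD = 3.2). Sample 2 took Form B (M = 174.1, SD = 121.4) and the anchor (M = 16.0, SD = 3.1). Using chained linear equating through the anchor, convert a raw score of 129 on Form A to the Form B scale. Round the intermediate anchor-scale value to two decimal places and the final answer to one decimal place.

Form A → anchor (Sample 1): v = (3.2/93.5)(129 − 200.2) + 14.2 = 11.76
anchor → Form B (Sample 2): y = (121.4/3.1)(11.76 − 16.0) + 174.1 = 8.1

8.1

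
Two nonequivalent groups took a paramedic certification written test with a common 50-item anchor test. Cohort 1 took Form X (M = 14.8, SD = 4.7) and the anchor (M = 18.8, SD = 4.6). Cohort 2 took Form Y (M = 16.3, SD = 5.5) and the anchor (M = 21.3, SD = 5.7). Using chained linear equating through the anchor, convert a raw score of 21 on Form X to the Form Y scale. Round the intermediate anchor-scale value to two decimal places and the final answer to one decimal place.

19.7

Form X → anchor (Cohort 1): v = (4.6/4.7)(21 − 14.8) + 18.8 = 24.87
anchor → Form Y (Cohort 2): y = (5.5/5.7)(24.87 − 21.3) + 16.3 = 19.7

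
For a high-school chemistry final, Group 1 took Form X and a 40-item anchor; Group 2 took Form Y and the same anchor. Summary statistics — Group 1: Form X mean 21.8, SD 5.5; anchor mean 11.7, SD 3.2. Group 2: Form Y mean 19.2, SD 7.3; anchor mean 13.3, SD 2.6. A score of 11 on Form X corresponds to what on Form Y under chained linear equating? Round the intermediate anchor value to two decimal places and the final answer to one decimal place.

-2.9

Form X → anchor (Group 1): v = (3.2/5.5)(11 − 21.8) + 11.7 = 5.42
anchor → Form Y (Group 2): y = (7.3/2.6)(5.42 − 13.3) + 19.2 = -2.9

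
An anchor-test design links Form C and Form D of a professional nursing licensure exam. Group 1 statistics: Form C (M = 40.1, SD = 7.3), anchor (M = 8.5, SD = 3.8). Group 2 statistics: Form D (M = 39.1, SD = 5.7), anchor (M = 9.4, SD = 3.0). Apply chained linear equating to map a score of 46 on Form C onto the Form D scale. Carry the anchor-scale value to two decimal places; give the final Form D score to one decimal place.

43.2

Form C → anchor (Group 1): v = (3.8/7.3)(46 − 40.1) + 8.5 = 11.57
anchor → Form D (Group 2): y = (5.7/3.0)(11.57 − 9.4) + 39.1 = 43.2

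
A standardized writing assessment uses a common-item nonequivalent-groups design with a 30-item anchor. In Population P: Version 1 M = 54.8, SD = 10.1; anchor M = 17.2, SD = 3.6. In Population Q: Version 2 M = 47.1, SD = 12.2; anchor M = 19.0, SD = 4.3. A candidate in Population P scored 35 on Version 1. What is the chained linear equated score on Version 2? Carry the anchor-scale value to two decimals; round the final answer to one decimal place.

Version 1 → anchor (Population P): v = (3.6/10.1)(35 − 54.8) + 17.2 = 10.14
anchor → Version 2 (Population Q): y = (12.2/4.3)(10.14 − 19.0) + 47.1 = 22.0

22.0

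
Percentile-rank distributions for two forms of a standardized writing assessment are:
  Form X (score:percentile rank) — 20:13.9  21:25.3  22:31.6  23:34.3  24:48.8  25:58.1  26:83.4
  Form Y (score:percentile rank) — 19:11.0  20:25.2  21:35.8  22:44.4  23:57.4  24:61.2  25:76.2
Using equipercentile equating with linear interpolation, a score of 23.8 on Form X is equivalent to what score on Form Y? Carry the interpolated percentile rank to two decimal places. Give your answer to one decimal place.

22.1

PR of 23.8 on Form X: 34.3 + (23.8 − 23)/(24 − 23) × (48.8 − 34.3) = 45.90
On Form Y, PR 45.90 falls between score 22 (PR 44.4) and 23 (PR 57.4).
Interpolate: 22 + (45.90 − 44.4)/(57.4 − 44.4) × (23 − 22) = 22.1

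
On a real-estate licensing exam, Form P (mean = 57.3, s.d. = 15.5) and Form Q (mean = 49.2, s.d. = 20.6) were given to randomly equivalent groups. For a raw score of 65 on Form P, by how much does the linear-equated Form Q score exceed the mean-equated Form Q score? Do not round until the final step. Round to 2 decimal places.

2.53

Mean-equated: 65 + (49.2 − 57.3) = 56.90
Linear-equated: (20.6/15.5)(65 − 57.3) + 49.2 = 59.434
Difference = 59.434 − 56.90 = 2.53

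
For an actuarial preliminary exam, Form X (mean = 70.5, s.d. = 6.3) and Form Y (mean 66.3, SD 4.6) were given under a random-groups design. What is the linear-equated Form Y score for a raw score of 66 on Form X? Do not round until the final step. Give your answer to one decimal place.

Linear equating: y = (SD_Y/SD_X)(x − M_X) + M_Y
y = (4.6/6.3)(66 − 70.5) + 66.3
y = 0.730159 × -4.5 + 66.3 = -3.2857 + 66.3 = 63.0

63.0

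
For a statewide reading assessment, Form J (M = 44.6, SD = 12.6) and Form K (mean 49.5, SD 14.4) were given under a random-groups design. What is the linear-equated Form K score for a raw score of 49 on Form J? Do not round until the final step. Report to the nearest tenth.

54.5

Linear equating: y = (SD_Y/SD_X)(x − M_X) + M_Y
y = (14.4/12.6)(49 − 44.6) + 49.5
y = 1.142857 × 4.4 + 49.5 = 5.0286 + 49.5 = 54.5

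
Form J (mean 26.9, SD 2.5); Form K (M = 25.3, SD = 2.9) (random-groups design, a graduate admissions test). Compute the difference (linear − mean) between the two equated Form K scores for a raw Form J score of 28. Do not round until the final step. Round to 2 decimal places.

Mean-equated: 28 + (25.3 − 26.9) = 26.40
Linear-equated: (2.9/2.5)(28 − 26.9) + 25.3 = 26.576
Difference = 26.576 − 26.40 = 0.18

0.18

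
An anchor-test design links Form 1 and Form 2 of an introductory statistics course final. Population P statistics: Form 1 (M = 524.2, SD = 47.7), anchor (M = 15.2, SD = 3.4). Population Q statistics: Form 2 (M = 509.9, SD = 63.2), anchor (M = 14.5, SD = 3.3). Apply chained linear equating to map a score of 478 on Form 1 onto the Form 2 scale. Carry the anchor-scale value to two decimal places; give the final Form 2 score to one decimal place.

Form 1 → anchor (Population P): v = (3.4/47.7)(478 − 524.2) + 15.2 = 11.91
anchor → Form 2 (Population Q): y = (63.2/3.3)(11.91 − 14.5) + 509.9 = 460.3

460.3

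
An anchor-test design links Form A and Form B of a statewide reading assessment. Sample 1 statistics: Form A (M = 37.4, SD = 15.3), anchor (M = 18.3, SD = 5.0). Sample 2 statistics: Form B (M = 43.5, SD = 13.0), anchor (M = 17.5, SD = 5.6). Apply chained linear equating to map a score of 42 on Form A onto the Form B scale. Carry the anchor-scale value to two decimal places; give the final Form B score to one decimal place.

48.8

Form A → anchor (Sample 1): v = (5.0/15.3)(42 − 37.4) + 18.3 = 19.80
anchor → Form B (Sample 2): y = (13.0/5.6)(19.80 − 17.5) + 43.5 = 48.8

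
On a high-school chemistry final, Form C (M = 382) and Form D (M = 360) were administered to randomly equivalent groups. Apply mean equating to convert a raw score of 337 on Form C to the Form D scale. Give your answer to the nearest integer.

Mean equating: y = x + (M_Y − M_X) = 337 + (360 − 382) = 315

315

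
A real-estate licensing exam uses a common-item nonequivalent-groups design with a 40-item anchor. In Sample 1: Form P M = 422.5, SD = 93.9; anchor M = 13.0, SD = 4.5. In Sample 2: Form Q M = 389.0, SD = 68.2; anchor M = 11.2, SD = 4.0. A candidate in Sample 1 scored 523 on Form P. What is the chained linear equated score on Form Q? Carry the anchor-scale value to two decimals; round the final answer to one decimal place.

Form P → anchor (Sample 1): v = (4.5/93.9)(523 − 422.5) + 13.0 = 17.82
anchor → Form Q (Sample 2): y = (68.2/4.0)(17.82 − 11.2) + 389.0 = 501.9

501.9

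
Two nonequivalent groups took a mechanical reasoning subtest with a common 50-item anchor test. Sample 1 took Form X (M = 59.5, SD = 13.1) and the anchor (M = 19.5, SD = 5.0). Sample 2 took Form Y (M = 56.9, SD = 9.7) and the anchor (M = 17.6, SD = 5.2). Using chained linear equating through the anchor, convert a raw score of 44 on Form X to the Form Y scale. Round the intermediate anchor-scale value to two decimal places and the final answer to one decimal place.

Form X → anchor (Sample 1): v = (5.0/13.1)(44 − 59.5) + 19.5 = 13.58
anchor → Form Y (Sample 2): y = (9.7/5.2)(13.58 − 17.6) + 56.9 = 49.4

49.4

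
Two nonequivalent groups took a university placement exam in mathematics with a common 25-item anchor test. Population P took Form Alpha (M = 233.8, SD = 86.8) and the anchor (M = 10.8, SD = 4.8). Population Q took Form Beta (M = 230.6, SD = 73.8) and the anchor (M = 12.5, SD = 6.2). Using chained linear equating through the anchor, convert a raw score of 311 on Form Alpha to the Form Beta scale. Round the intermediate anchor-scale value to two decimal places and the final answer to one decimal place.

Form Alpha → anchor (Population P): v = (4.8/86.8)(311 − 233.8) + 10.8 = 15.07
anchor → Form Beta (Population Q): y = (73.8/6.2)(15.07 − 12.5) + 230.6 = 261.2

261.2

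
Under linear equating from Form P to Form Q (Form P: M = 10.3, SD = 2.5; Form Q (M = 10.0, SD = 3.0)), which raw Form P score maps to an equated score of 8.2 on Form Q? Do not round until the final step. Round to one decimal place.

8.8

Invert y = (SD_Y/SD_X)(x − M_X) + M_Y:
x = (SD_X/SD_Y)(y − M_Y) + M_X = (2.5/3.0)(8.2 − 10.0) + 10.3
x = 0.833333 × -1.800 + 10.3 = 8.8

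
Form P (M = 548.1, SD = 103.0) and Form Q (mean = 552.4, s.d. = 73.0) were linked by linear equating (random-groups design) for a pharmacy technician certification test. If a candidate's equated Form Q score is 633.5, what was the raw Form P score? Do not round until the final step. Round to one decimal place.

Invert y = (SD_Y/SD_X)(x − M_X) + M_Y:
x = (SD_X/SD_Y)(y − M_Y) + M_X = (103.0/73.0)(633.5 − 552.4) + 548.1
x = 1.410959 × 81.100 + 548.1 = 662.5

662.5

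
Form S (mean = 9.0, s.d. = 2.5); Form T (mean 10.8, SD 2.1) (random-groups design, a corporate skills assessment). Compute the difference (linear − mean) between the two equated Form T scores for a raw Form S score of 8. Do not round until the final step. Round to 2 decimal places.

Mean-equated: 8 + (10.8 − 9.0) = 9.80
Linear-equated: (2.1/2.5)(8 − 9.0) + 10.8 = 9.960
Difference = 9.960 − 9.80 = 0.16

0.16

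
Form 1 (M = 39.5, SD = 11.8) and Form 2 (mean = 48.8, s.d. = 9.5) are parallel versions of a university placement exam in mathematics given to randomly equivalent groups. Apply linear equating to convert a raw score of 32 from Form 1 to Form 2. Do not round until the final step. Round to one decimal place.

42.8

Linear equating: y = (SD_Y/SD_X)(x − M_X) + M_Y
y = (9.5/11.8)(32 − 39.5) + 48.8
y = 0.805085 × -7.5 + 48.8 = -6.0381 + 48.8 = 42.8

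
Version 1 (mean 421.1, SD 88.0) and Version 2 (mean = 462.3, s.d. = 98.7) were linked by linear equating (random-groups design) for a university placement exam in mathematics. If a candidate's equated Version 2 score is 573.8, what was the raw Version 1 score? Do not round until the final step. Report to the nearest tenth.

520.5

Invert y = (SD_Y/SD_X)(x − M_X) + M_Y:
x = (SD_X/SD_Y)(y − M_Y) + M_X = (88.0/98.7)(573.8 − 462.3) + 421.1
x = 0.891591 × 111.500 + 421.1 = 520.5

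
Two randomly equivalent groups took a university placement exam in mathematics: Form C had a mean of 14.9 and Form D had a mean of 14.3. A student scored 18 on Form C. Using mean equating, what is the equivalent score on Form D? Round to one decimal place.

17.4

Mean equating: y = x + (M_Y − M_X) = 18 + (14.3 − 14.9) = 17.4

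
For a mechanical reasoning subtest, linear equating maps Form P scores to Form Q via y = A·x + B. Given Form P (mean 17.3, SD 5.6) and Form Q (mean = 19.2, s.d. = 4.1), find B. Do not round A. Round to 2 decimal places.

A = SD_Y / SD_X = 4.1 / 5.6 = 0.732143
B = M_Y − A·M_X = 19.2 − 0.732143 × 17.3 = 6.53

6.53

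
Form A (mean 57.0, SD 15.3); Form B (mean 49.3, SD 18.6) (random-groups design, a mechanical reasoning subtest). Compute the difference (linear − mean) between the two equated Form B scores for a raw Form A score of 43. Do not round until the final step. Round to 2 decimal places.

Mean-equated: 43 + (49.3 − 57.0) = 35.30
Linear-equated: (18.6/15.3)(43 − 57.0) + 49.3 = 32.280
Difference = 32.280 − 35.30 = -3.02

-3.02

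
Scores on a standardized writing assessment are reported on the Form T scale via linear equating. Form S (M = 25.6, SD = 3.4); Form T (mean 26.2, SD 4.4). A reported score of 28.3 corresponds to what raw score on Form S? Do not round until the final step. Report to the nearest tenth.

27.2

Invert y = (SD_Y/SD_X)(x − M_X) + M_Y:
x = (SD_X/SD_Y)(y − M_Y) + M_X = (3.4/4.4)(28.3 − 26.2) + 25.6
x = 0.772727 × 2.100 + 25.6 = 27.2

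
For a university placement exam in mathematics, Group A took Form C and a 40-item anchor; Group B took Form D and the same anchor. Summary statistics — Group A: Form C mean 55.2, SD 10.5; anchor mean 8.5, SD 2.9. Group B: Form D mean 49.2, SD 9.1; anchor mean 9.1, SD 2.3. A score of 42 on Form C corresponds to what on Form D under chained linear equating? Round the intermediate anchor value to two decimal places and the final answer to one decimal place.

32.4

Form C → anchor (Group A): v = (2.9/10.5)(42 − 55.2) + 8.5 = 4.85
anchor → Form D (Group B): y = (9.1/2.3)(4.85 − 9.1) + 49.2 = 32.4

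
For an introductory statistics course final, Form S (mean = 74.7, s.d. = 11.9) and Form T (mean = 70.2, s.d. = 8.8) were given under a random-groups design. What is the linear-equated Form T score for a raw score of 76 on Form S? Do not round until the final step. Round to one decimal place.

Linear equating: y = (SD_Y/SD_X)(x − M_X) + M_Y
y = (8.8/11.9)(76 − 74.7) + 70.2
y = 0.739496 × 1.3 + 70.2 = 0.9613 + 70.2 = 71.2

71.2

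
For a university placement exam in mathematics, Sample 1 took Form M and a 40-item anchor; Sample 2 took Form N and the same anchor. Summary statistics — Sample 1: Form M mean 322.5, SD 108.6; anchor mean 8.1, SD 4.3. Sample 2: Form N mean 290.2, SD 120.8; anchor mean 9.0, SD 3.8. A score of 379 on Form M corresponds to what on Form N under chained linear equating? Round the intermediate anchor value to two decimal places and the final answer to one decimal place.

Form M → anchor (Sample 1): v = (4.3/108.6)(379 − 322.5) + 8.1 = 10.34
anchor → Form N (Sample 2): y = (120.8/3.8)(10.34 − 9.0) + 290.2 = 332.8

332.8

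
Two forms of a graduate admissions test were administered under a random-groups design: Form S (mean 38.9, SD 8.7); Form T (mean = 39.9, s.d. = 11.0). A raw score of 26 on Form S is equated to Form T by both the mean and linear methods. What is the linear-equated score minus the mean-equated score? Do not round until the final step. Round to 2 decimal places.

-3.41

Mean-equated: 26 + (39.9 − 38.9) = 27.00
Linear-equated: (11.0/8.7)(26 − 38.9) + 39.9 = 23.590
Difference = 23.590 − 27.00 = -3.41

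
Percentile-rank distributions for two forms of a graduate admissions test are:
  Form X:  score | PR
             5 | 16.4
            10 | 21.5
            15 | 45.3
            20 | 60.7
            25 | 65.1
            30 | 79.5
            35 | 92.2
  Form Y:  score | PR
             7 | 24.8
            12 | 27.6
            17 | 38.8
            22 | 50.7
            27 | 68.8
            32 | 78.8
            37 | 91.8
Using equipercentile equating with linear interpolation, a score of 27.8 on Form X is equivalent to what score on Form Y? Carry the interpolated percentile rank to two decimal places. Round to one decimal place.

PR of 27.8 on Form X: 65.1 + (27.8 − 25)/(30 − 25) × (79.5 − 65.1) = 73.16
On Form Y, PR 73.16 falls between score 27 (PR 68.8) and 32 (PR 78.8).
Interpolate: 27 + (73.16 − 68.8)/(78.8 − 68.8) × (32 − 27) = 29.2

29.2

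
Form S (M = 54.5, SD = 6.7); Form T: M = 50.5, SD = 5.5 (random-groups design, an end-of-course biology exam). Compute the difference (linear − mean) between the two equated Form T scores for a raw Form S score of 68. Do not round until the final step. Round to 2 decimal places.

Mean-equated: 68 + (50.5 − 54.5) = 64.00
Linear-equated: (5.5/6.7)(68 − 54.5) + 50.5 = 61.582
Difference = 61.582 − 64.00 = -2.42

-2.42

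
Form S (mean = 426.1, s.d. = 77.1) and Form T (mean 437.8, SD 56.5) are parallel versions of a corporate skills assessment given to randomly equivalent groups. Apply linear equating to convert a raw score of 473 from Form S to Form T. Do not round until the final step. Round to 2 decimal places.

472.17

Linear equating: y = (SD_Y/SD_X)(x − M_X) + M_Y
y = (56.5/77.1)(473 − 426.1) + 437.8
y = 0.732815 × 46.9 + 437.8 = 34.3690 + 437.8 = 472.17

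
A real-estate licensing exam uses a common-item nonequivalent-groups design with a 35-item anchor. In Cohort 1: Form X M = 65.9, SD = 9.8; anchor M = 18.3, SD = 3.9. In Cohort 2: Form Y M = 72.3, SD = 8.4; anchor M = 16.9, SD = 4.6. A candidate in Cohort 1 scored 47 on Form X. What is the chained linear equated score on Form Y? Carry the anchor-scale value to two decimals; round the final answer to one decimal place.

Form X → anchor (Cohort 1): v = (3.9/9.8)(47 − 65.9) + 18.3 = 10.78
anchor → Form Y (Cohort 2): y = (8.4/4.6)(10.78 − 16.9) + 72.3 = 61.1

61.1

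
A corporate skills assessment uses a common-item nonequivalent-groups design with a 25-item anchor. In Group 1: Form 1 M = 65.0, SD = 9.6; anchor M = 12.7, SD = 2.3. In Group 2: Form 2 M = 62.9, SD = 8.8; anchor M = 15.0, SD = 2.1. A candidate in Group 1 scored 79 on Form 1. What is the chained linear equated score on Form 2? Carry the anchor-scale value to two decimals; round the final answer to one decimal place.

Form 1 → anchor (Group 1): v = (2.3/9.6)(79 − 65.0) + 12.7 = 16.05
anchor → Form 2 (Group 2): y = (8.8/2.1)(16.05 − 15.0) + 62.9 = 67.3

67.3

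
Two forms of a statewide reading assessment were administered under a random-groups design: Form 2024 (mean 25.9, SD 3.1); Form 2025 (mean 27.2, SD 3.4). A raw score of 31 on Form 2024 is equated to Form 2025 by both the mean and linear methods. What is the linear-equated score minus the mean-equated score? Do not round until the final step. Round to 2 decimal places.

0.49

Mean-equated: 31 + (27.2 − 25.9) = 32.30
Linear-equated: (3.4/3.1)(31 − 25.9) + 27.2 = 32.794
Difference = 32.794 − 32.30 = 0.49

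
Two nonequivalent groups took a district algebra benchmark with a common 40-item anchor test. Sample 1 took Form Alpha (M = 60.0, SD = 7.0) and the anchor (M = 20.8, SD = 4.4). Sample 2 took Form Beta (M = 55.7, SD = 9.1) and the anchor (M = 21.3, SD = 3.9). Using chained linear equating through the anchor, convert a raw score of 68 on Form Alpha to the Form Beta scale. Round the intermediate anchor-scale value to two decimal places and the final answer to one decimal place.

Form Alpha → anchor (Sample 1): v = (4.4/7.0)(68 − 60.0) + 20.8 = 25.83
anchor → Form Beta (Sample 2): y = (9.1/3.9)(25.83 − 21.3) + 55.7 = 66.3

66.3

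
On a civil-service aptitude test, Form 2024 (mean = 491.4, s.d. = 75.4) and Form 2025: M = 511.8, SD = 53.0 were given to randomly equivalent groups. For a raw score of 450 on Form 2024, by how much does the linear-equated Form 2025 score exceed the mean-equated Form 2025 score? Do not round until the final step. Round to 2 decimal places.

Mean-equated: 450 + (511.8 − 491.4) = 470.40
Linear-equated: (53.0/75.4)(450 − 491.4) + 511.8 = 482.699
Difference = 482.699 − 470.40 = 12.30

12.30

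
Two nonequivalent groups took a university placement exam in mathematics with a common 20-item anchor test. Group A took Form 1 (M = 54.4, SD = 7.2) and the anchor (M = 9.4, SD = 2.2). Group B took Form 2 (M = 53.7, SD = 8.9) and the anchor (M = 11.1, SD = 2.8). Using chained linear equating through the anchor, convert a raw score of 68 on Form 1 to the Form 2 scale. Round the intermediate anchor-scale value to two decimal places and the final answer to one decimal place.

Form 1 → anchor (Group A): v = (2.2/7.2)(68 − 54.4) + 9.4 = 13.56
anchor → Form 2 (Group B): y = (8.9/2.8)(13.56 − 11.1) + 53.7 = 61.5

61.5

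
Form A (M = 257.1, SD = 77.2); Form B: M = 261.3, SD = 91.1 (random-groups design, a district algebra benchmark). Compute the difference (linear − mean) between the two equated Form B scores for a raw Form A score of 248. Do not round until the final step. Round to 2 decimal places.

-1.64

Mean-equated: 248 + (261.3 − 257.1) = 252.20
Linear-equated: (91.1/77.2)(248 − 257.1) + 261.3 = 250.562
Difference = 250.562 − 252.20 = -1.64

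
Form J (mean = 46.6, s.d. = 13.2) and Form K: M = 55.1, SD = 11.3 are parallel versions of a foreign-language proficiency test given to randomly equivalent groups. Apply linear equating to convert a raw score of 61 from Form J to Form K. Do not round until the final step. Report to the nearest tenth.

67.4

Linear equating: y = (SD_Y/SD_X)(x − M_X) + M_Y
y = (11.3/13.2)(61 − 46.6) + 55.1
y = 0.856061 × 14.4 + 55.1 = 12.3273 + 55.1 = 67.4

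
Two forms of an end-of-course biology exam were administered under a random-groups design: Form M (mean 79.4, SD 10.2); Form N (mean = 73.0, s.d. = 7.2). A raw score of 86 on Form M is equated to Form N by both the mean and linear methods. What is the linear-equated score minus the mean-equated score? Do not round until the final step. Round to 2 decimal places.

-1.94

Mean-equated: 86 + (73.0 − 79.4) = 79.60
Linear-equated: (7.2/10.2)(86 − 79.4) + 73.0 = 77.659
Difference = 77.659 − 79.60 = -1.94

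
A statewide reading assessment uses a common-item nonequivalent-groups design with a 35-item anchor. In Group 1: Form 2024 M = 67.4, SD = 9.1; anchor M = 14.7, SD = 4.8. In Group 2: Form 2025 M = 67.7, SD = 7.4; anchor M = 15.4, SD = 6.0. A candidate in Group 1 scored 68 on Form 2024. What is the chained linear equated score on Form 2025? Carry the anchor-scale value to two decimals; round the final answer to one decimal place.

Form 2024 → anchor (Group 1): v = (4.8/9.1)(68 − 67.4) + 14.7 = 15.02
anchor → Form 2025 (Group 2): y = (7.4/6.0)(15.02 − 15.4) + 67.7 = 67.2

67.2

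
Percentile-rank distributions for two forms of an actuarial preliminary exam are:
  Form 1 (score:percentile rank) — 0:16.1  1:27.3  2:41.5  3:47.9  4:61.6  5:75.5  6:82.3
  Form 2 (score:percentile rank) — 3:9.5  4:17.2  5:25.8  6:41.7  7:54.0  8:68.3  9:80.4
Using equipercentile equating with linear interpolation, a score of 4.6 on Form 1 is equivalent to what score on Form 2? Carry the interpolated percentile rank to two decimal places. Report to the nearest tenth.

PR of 4.6 on Form 1: 61.6 + (4.6 − 4)/(5 − 4) × (75.5 − 61.6) = 69.94
On Form 2, PR 69.94 falls between score 8 (PR 68.3) and 9 (PR 80.4).
Interpolate: 8 + (69.94 − 68.3)/(80.4 − 68.3) × (9 − 8) = 8.1

8.1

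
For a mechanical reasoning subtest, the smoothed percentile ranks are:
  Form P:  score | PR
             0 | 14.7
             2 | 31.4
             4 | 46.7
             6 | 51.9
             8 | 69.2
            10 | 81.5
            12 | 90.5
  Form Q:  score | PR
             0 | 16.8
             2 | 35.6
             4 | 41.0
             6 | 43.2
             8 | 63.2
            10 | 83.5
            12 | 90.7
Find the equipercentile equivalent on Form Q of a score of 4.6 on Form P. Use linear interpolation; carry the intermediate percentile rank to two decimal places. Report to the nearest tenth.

6.5

PR of 4.6 on Form P: 46.7 + (4.6 − 4)/(6 − 4) × (51.9 − 46.7) = 48.26
On Form Q, PR 48.26 falls between score 6 (PR 43.2) and 8 (PR 63.2).
Interpolate: 6 + (48.26 − 43.2)/(63.2 − 43.2) × (8 − 6) = 6.5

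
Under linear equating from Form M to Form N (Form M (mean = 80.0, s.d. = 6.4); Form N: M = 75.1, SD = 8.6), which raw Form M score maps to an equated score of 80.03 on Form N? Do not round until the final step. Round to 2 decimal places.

Invert y = (SD_Y/SD_X)(x − M_X) + M_Y:
x = (SD_X/SD_Y)(y − M_Y) + M_X = (6.4/8.6)(80.03 − 75.1) + 80.0
x = 0.744186 × 4.930 + 80.0 = 83.67

83.67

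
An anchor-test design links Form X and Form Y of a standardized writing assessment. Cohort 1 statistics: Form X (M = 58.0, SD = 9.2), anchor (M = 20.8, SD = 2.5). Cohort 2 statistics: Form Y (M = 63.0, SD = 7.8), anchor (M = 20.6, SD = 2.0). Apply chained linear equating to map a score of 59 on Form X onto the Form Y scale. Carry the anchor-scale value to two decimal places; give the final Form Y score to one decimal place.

Form X → anchor (Cohort 1): v = (2.5/9.2)(59 − 58.0) + 20.8 = 21.07
anchor → Form Y (Cohort 2): y = (7.8/2.0)(21.07 − 20.6) + 63.0 = 64.8

64.8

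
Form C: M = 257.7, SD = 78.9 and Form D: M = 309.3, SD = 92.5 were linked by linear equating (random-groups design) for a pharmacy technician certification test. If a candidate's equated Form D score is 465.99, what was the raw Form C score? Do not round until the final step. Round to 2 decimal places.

391.35

Invert y = (SD_Y/SD_X)(x − M_X) + M_Y:
x = (SD_X/SD_Y)(y − M_Y) + M_X = (78.9/92.5)(465.99 − 309.3) + 257.7
x = 0.852973 × 156.690 + 257.7 = 391.35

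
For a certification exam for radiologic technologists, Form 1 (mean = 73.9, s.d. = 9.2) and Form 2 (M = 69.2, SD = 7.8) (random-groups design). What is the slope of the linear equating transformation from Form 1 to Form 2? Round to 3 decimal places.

0.848

A = SD_Y / SD_X = 7.8 / 9.2 = 0.848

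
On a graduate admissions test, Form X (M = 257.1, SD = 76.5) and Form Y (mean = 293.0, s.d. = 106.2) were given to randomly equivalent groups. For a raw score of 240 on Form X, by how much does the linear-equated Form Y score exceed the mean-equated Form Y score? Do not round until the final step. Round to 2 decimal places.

-6.64

Mean-equated: 240 + (293.0 − 257.1) = 275.90
Linear-equated: (106.2/76.5)(240 − 257.1) + 293.0 = 269.261
Difference = 269.261 − 275.90 = -6.64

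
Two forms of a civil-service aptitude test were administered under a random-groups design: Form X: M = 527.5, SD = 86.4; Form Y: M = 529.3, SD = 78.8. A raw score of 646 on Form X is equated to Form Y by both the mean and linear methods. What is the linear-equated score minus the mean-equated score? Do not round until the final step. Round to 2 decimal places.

Mean-equated: 646 + (529.3 − 527.5) = 647.80
Linear-equated: (78.8/86.4)(646 − 527.5) + 529.3 = 637.376
Difference = 637.376 − 647.80 = -10.42

-10.42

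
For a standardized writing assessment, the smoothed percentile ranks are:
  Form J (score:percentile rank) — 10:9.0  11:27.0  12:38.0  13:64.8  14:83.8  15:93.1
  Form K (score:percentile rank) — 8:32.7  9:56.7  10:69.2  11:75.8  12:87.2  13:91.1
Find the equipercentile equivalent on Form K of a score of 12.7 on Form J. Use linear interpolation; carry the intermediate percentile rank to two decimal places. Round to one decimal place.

PR of 12.7 on Form J: 38.0 + (12.7 − 12)/(13 − 12) × (64.8 − 38.0) = 56.76
On Form K, PR 56.76 falls between score 9 (PR 56.7) and 10 (PR 69.2).
Interpolate: 9 + (56.76 − 56.7)/(69.2 − 56.7) × (10 − 9) = 9.0

9.0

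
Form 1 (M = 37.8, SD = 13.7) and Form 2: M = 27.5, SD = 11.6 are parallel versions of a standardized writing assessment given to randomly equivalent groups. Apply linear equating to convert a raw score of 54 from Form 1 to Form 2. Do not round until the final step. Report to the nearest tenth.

Linear equating: y = (SD_Y/SD_X)(x − M_X) + M_Y
y = (11.6/13.7)(54 − 37.8) + 27.5
y = 0.846715 × 16.2 + 27.5 = 13.7168 + 27.5 = 41.2

41.2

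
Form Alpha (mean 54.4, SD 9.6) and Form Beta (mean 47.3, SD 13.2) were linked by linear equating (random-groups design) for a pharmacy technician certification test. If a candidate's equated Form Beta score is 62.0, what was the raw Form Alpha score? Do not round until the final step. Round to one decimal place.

65.1

Invert y = (SD_Y/SD_X)(x − M_X) + M_Y:
x = (SD_X/SD_Y)(y − M_Y) + M_X = (9.6/13.2)(62.0 − 47.3) + 54.4
x = 0.727273 × 14.700 + 54.4 = 65.1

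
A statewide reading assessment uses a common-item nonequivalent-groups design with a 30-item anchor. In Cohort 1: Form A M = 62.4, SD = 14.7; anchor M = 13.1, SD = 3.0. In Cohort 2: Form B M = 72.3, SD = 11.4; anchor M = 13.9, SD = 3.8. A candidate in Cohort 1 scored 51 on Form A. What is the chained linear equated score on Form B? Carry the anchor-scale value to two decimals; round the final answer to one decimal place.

62.9

Form A → anchor (Cohort 1): v = (3.0/14.7)(51 − 62.4) + 13.1 = 10.77
anchor → Form B (Cohort 2): y = (11.4/3.8)(10.77 − 13.9) + 72.3 = 62.9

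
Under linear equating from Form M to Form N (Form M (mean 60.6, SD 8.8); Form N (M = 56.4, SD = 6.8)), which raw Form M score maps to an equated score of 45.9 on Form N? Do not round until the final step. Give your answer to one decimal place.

Invert y = (SD_Y/SD_X)(x − M_X) + M_Y:
x = (SD_X/SD_Y)(y − M_Y) + M_X = (8.8/6.8)(45.9 − 56.4) + 60.6
x = 1.294118 × -10.500 + 60.6 = 47.0

47.0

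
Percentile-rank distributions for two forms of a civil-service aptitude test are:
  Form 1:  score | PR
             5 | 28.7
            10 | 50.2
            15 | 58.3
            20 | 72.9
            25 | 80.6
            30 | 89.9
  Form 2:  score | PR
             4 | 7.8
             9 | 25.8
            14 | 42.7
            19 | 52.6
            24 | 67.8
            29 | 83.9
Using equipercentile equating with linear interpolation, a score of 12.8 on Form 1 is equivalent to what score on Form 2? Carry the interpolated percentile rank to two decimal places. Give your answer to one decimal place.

19.7

PR of 12.8 on Form 1: 50.2 + (12.8 − 10)/(15 − 10) × (58.3 − 50.2) = 54.74
On Form 2, PR 54.74 falls between score 19 (PR 52.6) and 24 (PR 67.8).
Interpolate: 19 + (54.74 − 52.6)/(67.8 − 52.6) × (24 − 19) = 19.7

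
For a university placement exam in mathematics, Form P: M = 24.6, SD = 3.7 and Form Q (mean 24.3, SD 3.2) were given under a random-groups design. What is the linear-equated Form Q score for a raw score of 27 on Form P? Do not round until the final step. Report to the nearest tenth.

26.4

Linear equating: y = (SD_Y/SD_X)(x − M_X) + M_Y
y = (3.2/3.7)(27 − 24.6) + 24.3
y = 0.864865 × 2.4 + 24.3 = 2.0757 + 24.3 = 26.4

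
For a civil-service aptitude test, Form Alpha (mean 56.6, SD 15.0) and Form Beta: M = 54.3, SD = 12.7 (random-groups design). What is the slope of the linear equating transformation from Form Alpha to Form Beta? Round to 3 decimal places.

0.847

A = SD_Y / SD_X = 12.7 / 15.0 = 0.847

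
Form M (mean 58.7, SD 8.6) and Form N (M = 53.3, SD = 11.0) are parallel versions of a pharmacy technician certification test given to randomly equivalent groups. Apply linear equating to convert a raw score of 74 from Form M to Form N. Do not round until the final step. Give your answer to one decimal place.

72.9

Linear equating: y = (SD_Y/SD_X)(x − M_X) + M_Y
y = (11.0/8.6)(74 − 58.7) + 53.3
y = 1.279070 × 15.3 + 53.3 = 19.5698 + 53.3 = 72.9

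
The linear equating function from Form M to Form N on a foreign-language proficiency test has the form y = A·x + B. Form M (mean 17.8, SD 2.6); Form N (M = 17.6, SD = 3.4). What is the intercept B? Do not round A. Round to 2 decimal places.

-5.68

A = SD_Y / SD_X = 3.4 / 2.6 = 1.307692
B = M_Y − A·M_X = 17.6 − 1.307692 × 17.8 = -5.68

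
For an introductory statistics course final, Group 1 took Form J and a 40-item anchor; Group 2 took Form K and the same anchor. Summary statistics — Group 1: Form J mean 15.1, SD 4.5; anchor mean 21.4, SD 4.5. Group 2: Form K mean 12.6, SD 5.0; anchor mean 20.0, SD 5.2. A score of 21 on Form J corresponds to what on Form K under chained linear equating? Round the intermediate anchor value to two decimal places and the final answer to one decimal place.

19.6

Form J → anchor (Group 1): v = (4.5/4.5)(21 − 15.1) + 21.4 = 27.30
anchor → Form K (Group 2): y = (5.0/5.2)(27.30 − 20.0) + 12.6 = 19.6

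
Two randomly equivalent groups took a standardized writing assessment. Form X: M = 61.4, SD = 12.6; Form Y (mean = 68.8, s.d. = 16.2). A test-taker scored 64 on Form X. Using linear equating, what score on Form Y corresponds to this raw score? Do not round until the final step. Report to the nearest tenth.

72.1

Linear equating: y = (SD_Y/SD_X)(x − M_X) + M_Y
y = (16.2/12.6)(64 − 61.4) + 68.8
y = 1.285714 × 2.6 + 68.8 = 3.3429 + 68.8 = 72.1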